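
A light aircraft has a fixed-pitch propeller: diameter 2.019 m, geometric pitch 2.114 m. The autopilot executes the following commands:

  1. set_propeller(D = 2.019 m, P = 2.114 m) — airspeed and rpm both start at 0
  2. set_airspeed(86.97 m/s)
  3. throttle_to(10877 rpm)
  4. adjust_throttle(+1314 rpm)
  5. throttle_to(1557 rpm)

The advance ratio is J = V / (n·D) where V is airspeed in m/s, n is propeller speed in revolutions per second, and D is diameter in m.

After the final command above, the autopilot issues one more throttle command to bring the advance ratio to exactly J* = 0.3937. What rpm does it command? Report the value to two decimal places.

set_propeller: D = 2.019 m, P = 2.114 m (p = P/D = 1.047053); state ← (V=0, rpm=0)
set_airspeed(86.97): V ← 86.97 m/s
throttle_to(10877): rpm ← 10877
adjust_throttle(+1314): rpm ← 10877 +1314 = 12191
throttle_to(1557): rpm ← 1557
final state: V = 86.97 m/s, rpm = 1557 → n = rpm/60 = 25.950000 rev/s
target J* = 0.3937; solve J* = V/(n·D) for n: n = V/(J*·D) = 86.97/(0.3937 × 2.019) = 109.412700 rev/s
rpm = 60·n = 6564.762015

rpm = 6564.76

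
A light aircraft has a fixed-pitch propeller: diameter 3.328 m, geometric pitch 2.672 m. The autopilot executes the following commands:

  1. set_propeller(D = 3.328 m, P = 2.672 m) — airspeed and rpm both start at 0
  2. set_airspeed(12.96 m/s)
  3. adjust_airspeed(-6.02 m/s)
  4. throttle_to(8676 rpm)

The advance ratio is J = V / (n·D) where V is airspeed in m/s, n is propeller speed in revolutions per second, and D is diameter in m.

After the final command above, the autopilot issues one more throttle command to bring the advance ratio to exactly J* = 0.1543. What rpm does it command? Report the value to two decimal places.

rpm = 810.89

set_propeller: D = 3.328 m, P = 2.672 m (p = P/D = 0.802885); state ← (V=0, rpm=0)
set_airspeed(12.96): V ← 12.96 m/s
adjust_airspeed(-6.02): V ← 12.96 -6.02 = 6.94 m/s
throttle_to(8676): rpm ← 8676
final state: V = 6.94 m/s, rpm = 8676 → n = rpm/60 = 144.600000 rev/s
target J* = 0.1543; solve J* = V/(n·D) for n: n = V/(J*·D) = 6.94/(0.1543 × 3.328) = 13.514819 rev/s
rpm = 60·n = 810.889127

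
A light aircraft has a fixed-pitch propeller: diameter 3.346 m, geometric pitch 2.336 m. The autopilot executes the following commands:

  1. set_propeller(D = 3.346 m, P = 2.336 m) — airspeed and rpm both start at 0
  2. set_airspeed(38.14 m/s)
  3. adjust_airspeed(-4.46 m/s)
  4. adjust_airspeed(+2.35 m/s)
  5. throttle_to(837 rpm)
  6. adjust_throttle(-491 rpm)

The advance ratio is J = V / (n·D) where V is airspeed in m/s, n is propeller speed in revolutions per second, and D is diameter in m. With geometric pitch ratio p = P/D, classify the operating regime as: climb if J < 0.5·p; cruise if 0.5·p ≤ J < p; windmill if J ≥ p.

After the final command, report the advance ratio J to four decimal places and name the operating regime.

J = 1.8673, regime = windmill

set_propeller: D = 3.346 m, P = 2.336 m (p = P/D = 0.698147); state ← (V=0, rpm=0)
set_airspeed(38.14): V ← 38.14 m/s
adjust_airspeed(-4.46): V ← 38.14 -4.46 = 33.68 m/s
adjust_airspeed(+2.35): V ← 33.68 +2.35 = 36.03 m/s
throttle_to(837): rpm ← 837
adjust_throttle(-491): rpm ← 837 -491 = 346
final state: V = 36.03 m/s, rpm = 346 → n = rpm/60 = 5.766667 rev/s
J = V / (n·D) = 36.03 / (5.766667 × 3.346) = 1.867297
regime bands: climb J<0.3491 | cruise [0.3491, 0.6981) | windmill J≥0.6981
J = 1.8673 → windmill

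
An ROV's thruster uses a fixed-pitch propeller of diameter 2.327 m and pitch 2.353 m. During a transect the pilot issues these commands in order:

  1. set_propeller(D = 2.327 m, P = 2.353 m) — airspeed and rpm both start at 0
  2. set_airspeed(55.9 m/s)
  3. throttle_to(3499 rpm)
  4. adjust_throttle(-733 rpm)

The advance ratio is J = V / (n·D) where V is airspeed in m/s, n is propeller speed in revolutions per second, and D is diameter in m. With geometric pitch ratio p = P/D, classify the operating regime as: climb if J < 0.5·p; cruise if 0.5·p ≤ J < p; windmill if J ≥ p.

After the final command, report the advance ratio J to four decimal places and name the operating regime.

set_propeller: D = 2.327 m, P = 2.353 m (p = P/D = 1.011173); state ← (V=0, rpm=0)
set_airspeed(55.9): V ← 55.9 m/s
throttle_to(3499): rpm ← 3499
adjust_throttle(-733): rpm ← 3499 -733 = 2766
final state: V = 55.9 m/s, rpm = 2766 → n = rpm/60 = 46.100000 rev/s
J = V / (n·D) = 55.9 / (46.100000 × 2.327) = 0.521092
regime bands: climb J<0.5056 | cruise [0.5056, 1.0112) | windmill J≥1.0112
J = 0.5211 → cruise

J = 0.5211, regime = cruise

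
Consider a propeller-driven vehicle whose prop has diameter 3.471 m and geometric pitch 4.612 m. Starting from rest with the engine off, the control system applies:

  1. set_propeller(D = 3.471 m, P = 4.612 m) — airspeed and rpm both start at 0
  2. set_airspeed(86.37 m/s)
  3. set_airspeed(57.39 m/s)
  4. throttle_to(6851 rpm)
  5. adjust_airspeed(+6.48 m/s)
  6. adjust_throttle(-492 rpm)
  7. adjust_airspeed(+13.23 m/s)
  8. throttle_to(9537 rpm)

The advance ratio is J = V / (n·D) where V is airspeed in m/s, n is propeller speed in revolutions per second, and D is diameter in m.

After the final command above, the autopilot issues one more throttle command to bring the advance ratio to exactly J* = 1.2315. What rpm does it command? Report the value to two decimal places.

rpm = 1082.22

set_propeller: D = 3.471 m, P = 4.612 m (p = P/D = 1.328724); state ← (V=0, rpm=0)
set_airspeed(86.37): V ← 86.37 m/s
set_airspeed(57.39): V ← 57.39 m/s
throttle_to(6851): rpm ← 6851
adjust_airspeed(+6.48): V ← 57.39 +6.48 = 63.87 m/s
adjust_throttle(-492): rpm ← 6851 -492 = 6359
adjust_airspeed(+13.23): V ← 63.87 +13.23 = 77.1 m/s
throttle_to(9537): rpm ← 9537
final state: V = 77.1 m/s, rpm = 9537 → n = rpm/60 = 158.950000 rev/s
target J* = 1.2315; solve J* = V/(n·D) for n: n = V/(J*·D) = 77.1/(1.2315 × 3.471) = 18.037043 rev/s
rpm = 60·n = 1082.222599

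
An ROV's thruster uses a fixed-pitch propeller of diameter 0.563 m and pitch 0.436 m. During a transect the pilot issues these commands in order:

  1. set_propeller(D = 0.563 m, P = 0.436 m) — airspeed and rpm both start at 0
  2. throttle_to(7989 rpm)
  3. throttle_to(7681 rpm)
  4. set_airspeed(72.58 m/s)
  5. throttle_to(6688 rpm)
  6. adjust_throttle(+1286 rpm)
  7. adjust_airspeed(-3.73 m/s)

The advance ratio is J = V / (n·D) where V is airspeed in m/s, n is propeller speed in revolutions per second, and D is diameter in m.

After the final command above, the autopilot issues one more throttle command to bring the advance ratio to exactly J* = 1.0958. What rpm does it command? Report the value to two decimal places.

set_propeller: D = 0.563 m, P = 0.436 m (p = P/D = 0.774423); state ← (V=0, rpm=0)
throttle_to(7989): rpm ← 7989
throttle_to(7681): rpm ← 7681
set_airspeed(72.58): V ← 72.58 m/s
throttle_to(6688): rpm ← 6688
adjust_throttle(+1286): rpm ← 6688 +1286 = 7974
adjust_airspeed(-3.73): V ← 72.58 -3.73 = 68.85 m/s
final state: V = 68.85 m/s, rpm = 7974 → n = rpm/60 = 132.900000 rev/s
target J* = 1.0958; solve J* = V/(n·D) for n: n = V/(J*·D) = 68.85/(1.0958 × 0.563) = 111.600015 rev/s
rpm = 60·n = 6696.000910

rpm = 6696.00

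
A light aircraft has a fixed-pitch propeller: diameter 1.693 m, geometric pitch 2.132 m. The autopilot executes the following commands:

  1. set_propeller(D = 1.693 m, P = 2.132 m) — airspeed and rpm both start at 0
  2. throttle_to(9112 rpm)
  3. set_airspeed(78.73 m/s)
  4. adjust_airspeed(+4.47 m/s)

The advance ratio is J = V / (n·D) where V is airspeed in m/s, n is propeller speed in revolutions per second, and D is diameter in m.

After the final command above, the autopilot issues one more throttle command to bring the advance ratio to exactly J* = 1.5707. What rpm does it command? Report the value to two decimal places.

set_propeller: D = 1.693 m, P = 2.132 m (p = P/D = 1.259303); state ← (V=0, rpm=0)
throttle_to(9112): rpm ← 9112
set_airspeed(78.73): V ← 78.73 m/s
adjust_airspeed(+4.47): V ← 78.73 +4.47 = 83.2 m/s
final state: V = 83.2 m/s, rpm = 9112 → n = rpm/60 = 151.866667 rev/s
target J* = 1.5707; solve J* = V/(n·D) for n: n = V/(J*·D) = 83.2/(1.5707 × 1.693) = 31.287663 rev/s
rpm = 60·n = 1877.259777

rpm = 1877.26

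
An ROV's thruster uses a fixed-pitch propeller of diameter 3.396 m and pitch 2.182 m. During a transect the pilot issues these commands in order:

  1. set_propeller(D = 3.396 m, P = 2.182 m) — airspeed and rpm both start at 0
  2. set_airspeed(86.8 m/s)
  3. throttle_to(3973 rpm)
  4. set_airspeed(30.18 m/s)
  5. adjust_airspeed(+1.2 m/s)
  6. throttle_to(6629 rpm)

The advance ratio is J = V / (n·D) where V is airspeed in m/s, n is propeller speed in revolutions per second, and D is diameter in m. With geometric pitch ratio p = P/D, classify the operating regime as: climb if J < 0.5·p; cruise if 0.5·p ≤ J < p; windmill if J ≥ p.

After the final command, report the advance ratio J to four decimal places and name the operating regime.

set_propeller: D = 3.396 m, P = 2.182 m (p = P/D = 0.642521); state ← (V=0, rpm=0)
set_airspeed(86.8): V ← 86.8 m/s
throttle_to(3973): rpm ← 3973
set_airspeed(30.18): V ← 30.18 m/s
adjust_airspeed(+1.2): V ← 30.18 +1.2 = 31.38 m/s
throttle_to(6629): rpm ← 6629
final state: V = 31.38 m/s, rpm = 6629 → n = rpm/60 = 110.483333 rev/s
J = V / (n·D) = 31.38 / (110.483333 × 3.396) = 0.083635
regime bands: climb J<0.3213 | cruise [0.3213, 0.6425) | windmill J≥0.6425
J = 0.0836 → climb

J = 0.0836, regime = climb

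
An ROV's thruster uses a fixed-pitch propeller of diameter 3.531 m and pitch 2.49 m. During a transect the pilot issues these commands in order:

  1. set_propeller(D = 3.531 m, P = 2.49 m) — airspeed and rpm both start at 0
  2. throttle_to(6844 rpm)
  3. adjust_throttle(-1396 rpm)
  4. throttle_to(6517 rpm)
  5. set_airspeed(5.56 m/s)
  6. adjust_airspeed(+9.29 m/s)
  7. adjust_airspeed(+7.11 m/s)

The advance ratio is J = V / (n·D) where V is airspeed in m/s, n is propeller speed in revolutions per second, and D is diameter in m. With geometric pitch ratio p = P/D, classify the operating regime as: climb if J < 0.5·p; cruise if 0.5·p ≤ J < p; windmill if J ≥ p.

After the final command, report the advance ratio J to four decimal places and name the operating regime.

set_propeller: D = 3.531 m, P = 2.49 m (p = P/D = 0.705183); state ← (V=0, rpm=0)
throttle_to(6844): rpm ← 6844
adjust_throttle(-1396): rpm ← 6844 -1396 = 5448
throttle_to(6517): rpm ← 6517
set_airspeed(5.56): V ← 5.56 m/s
adjust_airspeed(+9.29): V ← 5.56 +9.29 = 14.85 m/s
adjust_airspeed(+7.11): V ← 14.85 +7.11 = 21.96 m/s
final state: V = 21.96 m/s, rpm = 6517 → n = rpm/60 = 108.616667 rev/s
J = V / (n·D) = 21.96 / (108.616667 × 3.531) = 0.057258
regime bands: climb J<0.3526 | cruise [0.3526, 0.7052) | windmill J≥0.7052
J = 0.0573 → climb

J = 0.0573, regime = climb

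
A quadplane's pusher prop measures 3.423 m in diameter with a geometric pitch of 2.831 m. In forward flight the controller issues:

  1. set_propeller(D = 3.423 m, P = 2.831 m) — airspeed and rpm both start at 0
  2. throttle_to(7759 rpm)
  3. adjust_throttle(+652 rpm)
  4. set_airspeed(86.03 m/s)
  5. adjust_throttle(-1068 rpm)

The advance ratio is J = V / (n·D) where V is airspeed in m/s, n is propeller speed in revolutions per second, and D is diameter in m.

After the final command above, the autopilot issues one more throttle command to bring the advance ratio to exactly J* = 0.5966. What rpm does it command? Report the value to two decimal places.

rpm = 2527.62

set_propeller: D = 3.423 m, P = 2.831 m (p = P/D = 0.827052); state ← (V=0, rpm=0)
throttle_to(7759): rpm ← 7759
adjust_throttle(+652): rpm ← 7759 +652 = 8411
set_airspeed(86.03): V ← 86.03 m/s
adjust_throttle(-1068): rpm ← 8411 -1068 = 7343
final state: V = 86.03 m/s, rpm = 7343 → n = rpm/60 = 122.383333 rev/s
target J* = 0.5966; solve J* = V/(n·D) for n: n = V/(J*·D) = 86.03/(0.5966 × 3.423) = 42.126926 rev/s
rpm = 60·n = 2527.615589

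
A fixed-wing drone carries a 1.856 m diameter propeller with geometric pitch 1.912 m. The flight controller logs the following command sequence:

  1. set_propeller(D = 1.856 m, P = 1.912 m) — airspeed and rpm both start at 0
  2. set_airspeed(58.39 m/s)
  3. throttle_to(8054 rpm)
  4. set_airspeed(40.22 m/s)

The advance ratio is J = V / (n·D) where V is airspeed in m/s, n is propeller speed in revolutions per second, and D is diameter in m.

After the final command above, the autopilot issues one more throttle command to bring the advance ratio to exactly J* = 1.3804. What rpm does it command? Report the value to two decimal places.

set_propeller: D = 1.856 m, P = 1.912 m (p = P/D = 1.030172); state ← (V=0, rpm=0)
set_airspeed(58.39): V ← 58.39 m/s
throttle_to(8054): rpm ← 8054
set_airspeed(40.22): V ← 40.22 m/s
final state: V = 40.22 m/s, rpm = 8054 → n = rpm/60 = 134.233333 rev/s
target J* = 1.3804; solve J* = V/(n·D) for n: n = V/(J*·D) = 40.22/(1.3804 × 1.856) = 15.698536 rev/s
rpm = 60·n = 941.912139

rpm = 941.91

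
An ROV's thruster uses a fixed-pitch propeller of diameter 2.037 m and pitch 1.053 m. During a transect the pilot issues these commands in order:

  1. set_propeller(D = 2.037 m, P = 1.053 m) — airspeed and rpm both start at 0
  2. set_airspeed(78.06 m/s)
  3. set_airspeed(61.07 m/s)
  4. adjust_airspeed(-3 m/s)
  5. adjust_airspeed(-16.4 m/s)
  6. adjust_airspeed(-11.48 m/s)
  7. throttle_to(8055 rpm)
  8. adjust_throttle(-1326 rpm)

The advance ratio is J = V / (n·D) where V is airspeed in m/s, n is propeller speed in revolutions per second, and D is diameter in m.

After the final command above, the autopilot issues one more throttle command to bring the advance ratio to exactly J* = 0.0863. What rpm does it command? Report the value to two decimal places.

rpm = 10304.16

set_propeller: D = 2.037 m, P = 1.053 m (p = P/D = 0.516937); state ← (V=0, rpm=0)
set_airspeed(78.06): V ← 78.06 m/s
set_airspeed(61.07): V ← 61.07 m/s
adjust_airspeed(-3): V ← 61.07 -3 = 58.07 m/s
adjust_airspeed(-16.4): V ← 58.07 -16.4 = 41.67 m/s
adjust_airspeed(-11.48): V ← 41.67 -11.48 = 30.19 m/s
throttle_to(8055): rpm ← 8055
adjust_throttle(-1326): rpm ← 8055 -1326 = 6729
final state: V = 30.19 m/s, rpm = 6729 → n = rpm/60 = 112.150000 rev/s
target J* = 0.0863; solve J* = V/(n·D) for n: n = V/(J*·D) = 30.19/(0.0863 × 2.037) = 171.735978 rev/s
rpm = 60·n = 10304.158696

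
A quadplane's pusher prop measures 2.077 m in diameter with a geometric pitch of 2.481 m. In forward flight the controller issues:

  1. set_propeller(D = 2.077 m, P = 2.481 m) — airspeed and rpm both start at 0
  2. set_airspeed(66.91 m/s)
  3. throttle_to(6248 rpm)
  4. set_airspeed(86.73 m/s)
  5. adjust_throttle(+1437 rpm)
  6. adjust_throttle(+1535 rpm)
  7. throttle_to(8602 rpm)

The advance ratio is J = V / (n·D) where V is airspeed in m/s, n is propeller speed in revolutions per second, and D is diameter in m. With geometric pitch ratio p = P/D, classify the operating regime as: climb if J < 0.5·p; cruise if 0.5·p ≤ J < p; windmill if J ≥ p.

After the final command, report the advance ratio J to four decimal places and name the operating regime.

set_propeller: D = 2.077 m, P = 2.481 m (p = P/D = 1.194511); state ← (V=0, rpm=0)
set_airspeed(66.91): V ← 66.91 m/s
throttle_to(6248): rpm ← 6248
set_airspeed(86.73): V ← 86.73 m/s
adjust_throttle(+1437): rpm ← 6248 +1437 = 7685
adjust_throttle(+1535): rpm ← 7685 +1535 = 9220
throttle_to(8602): rpm ← 8602
final state: V = 86.73 m/s, rpm = 8602 → n = rpm/60 = 143.366667 rev/s
J = V / (n·D) = 86.73 / (143.366667 × 2.077) = 0.291263
regime bands: climb J<0.5973 | cruise [0.5973, 1.1945) | windmill J≥1.1945
J = 0.2913 → climb

J = 0.2913, regime = climb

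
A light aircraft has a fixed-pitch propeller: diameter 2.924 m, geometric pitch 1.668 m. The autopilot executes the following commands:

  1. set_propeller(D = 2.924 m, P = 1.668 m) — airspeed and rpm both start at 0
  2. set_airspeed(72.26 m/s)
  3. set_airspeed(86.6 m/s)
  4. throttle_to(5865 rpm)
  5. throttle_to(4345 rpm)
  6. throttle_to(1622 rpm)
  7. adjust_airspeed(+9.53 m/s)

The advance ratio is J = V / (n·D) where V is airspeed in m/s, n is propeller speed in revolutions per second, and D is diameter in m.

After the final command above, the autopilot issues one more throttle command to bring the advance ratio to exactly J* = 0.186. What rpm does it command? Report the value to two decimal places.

rpm = 10605.22

set_propeller: D = 2.924 m, P = 1.668 m (p = P/D = 0.570451); state ← (V=0, rpm=0)
set_airspeed(72.26): V ← 72.26 m/s
set_airspeed(86.6): V ← 86.6 m/s
throttle_to(5865): rpm ← 5865
throttle_to(4345): rpm ← 4345
throttle_to(1622): rpm ← 1622
adjust_airspeed(+9.53): V ← 86.6 +9.53 = 96.13 m/s
final state: V = 96.13 m/s, rpm = 1622 → n = rpm/60 = 27.033333 rev/s
target J* = 0.186; solve J* = V/(n·D) for n: n = V/(J*·D) = 96.13/(0.186 × 2.924) = 176.753747 rev/s
rpm = 60·n = 10605.224836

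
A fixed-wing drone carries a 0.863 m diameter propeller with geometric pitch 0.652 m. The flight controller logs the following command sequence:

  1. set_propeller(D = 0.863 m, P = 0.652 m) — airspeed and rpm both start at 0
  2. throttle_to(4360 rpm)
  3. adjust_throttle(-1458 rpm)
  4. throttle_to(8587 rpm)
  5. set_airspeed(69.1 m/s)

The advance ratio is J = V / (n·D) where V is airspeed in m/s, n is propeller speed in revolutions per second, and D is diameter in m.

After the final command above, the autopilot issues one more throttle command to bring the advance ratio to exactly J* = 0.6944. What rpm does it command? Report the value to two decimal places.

set_propeller: D = 0.863 m, P = 0.652 m (p = P/D = 0.755504); state ← (V=0, rpm=0)
throttle_to(4360): rpm ← 4360
adjust_throttle(-1458): rpm ← 4360 -1458 = 2902
throttle_to(8587): rpm ← 8587
set_airspeed(69.1): V ← 69.1 m/s
final state: V = 69.1 m/s, rpm = 8587 → n = rpm/60 = 143.116667 rev/s
target J* = 0.6944; solve J* = V/(n·D) for n: n = V/(J*·D) = 69.1/(0.6944 × 0.863) = 115.307496 rev/s
rpm = 60·n = 6918.449733

rpm = 6918.45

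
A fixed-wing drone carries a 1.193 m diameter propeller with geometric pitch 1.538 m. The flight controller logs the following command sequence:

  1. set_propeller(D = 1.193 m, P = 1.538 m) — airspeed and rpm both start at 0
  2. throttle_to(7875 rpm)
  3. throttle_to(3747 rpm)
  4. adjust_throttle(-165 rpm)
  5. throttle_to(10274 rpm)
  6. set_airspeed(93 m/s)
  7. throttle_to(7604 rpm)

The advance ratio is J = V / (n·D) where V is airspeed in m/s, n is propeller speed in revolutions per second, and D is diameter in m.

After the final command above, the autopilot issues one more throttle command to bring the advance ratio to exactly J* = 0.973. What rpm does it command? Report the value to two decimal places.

rpm = 4807.08

set_propeller: D = 1.193 m, P = 1.538 m (p = P/D = 1.289187); state ← (V=0, rpm=0)
throttle_to(7875): rpm ← 7875
throttle_to(3747): rpm ← 3747
adjust_throttle(-165): rpm ← 3747 -165 = 3582
throttle_to(10274): rpm ← 10274
set_airspeed(93): V ← 93 m/s
throttle_to(7604): rpm ← 7604
final state: V = 93 m/s, rpm = 7604 → n = rpm/60 = 126.733333 rev/s
target J* = 0.973; solve J* = V/(n·D) for n: n = V/(J*·D) = 93/(0.973 × 1.193) = 80.117920 rev/s
rpm = 60·n = 4807.075188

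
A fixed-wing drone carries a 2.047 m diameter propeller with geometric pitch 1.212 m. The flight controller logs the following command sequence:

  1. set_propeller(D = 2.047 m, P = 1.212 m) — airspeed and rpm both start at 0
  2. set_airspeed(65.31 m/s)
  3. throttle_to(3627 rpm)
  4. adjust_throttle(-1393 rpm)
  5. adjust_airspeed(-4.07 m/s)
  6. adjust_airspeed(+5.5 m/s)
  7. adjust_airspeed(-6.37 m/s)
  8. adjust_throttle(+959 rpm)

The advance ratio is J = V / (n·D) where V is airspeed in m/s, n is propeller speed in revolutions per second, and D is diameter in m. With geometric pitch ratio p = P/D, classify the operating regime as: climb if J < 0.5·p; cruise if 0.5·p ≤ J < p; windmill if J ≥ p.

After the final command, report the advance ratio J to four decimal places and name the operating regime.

J = 0.5542, regime = cruise

set_propeller: D = 2.047 m, P = 1.212 m (p = P/D = 0.592086); state ← (V=0, rpm=0)
set_airspeed(65.31): V ← 65.31 m/s
throttle_to(3627): rpm ← 3627
adjust_throttle(-1393): rpm ← 3627 -1393 = 2234
adjust_airspeed(-4.07): V ← 65.31 -4.07 = 61.24 m/s
adjust_airspeed(+5.5): V ← 61.24 +5.5 = 66.74 m/s
adjust_airspeed(-6.37): V ← 66.74 -6.37 = 60.37 m/s
adjust_throttle(+959): rpm ← 2234 +959 = 3193
final state: V = 60.37 m/s, rpm = 3193 → n = rpm/60 = 53.216667 rev/s
J = V / (n·D) = 60.37 / (53.216667 × 2.047) = 0.554186
regime bands: climb J<0.2960 | cruise [0.2960, 0.5921) | windmill J≥0.5921
J = 0.5542 → cruise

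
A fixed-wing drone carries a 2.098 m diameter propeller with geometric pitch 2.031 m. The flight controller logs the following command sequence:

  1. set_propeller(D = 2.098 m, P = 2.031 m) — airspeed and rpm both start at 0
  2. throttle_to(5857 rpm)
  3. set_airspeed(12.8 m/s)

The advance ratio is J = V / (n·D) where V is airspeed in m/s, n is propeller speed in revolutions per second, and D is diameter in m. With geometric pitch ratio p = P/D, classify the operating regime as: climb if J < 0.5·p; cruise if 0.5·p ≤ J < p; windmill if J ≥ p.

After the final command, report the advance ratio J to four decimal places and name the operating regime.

set_propeller: D = 2.098 m, P = 2.031 m (p = P/D = 0.968065); state ← (V=0, rpm=0)
throttle_to(5857): rpm ← 5857
set_airspeed(12.8): V ← 12.8 m/s
final state: V = 12.8 m/s, rpm = 5857 → n = rpm/60 = 97.616667 rev/s
J = V / (n·D) = 12.8 / (97.616667 × 2.098) = 0.062500
regime bands: climb J<0.4840 | cruise [0.4840, 0.9681) | windmill J≥0.9681
J = 0.0625 → climb

J = 0.0625, regime = climb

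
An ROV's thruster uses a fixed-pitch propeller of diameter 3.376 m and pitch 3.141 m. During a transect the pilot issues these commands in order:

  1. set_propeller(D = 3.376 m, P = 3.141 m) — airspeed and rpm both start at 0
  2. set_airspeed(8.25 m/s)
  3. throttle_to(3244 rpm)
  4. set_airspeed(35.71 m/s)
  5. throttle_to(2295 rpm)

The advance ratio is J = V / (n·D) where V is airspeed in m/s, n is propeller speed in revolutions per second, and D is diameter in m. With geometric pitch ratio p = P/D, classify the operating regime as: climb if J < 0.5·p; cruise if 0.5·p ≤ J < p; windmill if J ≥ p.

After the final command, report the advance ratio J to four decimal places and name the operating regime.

J = 0.2765, regime = climb

set_propeller: D = 3.376 m, P = 3.141 m (p = P/D = 0.930391); state ← (V=0, rpm=0)
set_airspeed(8.25): V ← 8.25 m/s
throttle_to(3244): rpm ← 3244
set_airspeed(35.71): V ← 35.71 m/s
throttle_to(2295): rpm ← 2295
final state: V = 35.71 m/s, rpm = 2295 → n = rpm/60 = 38.250000 rev/s
J = V / (n·D) = 35.71 / (38.250000 × 3.376) = 0.276539
regime bands: climb J<0.4652 | cruise [0.4652, 0.9304) | windmill J≥0.9304
J = 0.2765 → climb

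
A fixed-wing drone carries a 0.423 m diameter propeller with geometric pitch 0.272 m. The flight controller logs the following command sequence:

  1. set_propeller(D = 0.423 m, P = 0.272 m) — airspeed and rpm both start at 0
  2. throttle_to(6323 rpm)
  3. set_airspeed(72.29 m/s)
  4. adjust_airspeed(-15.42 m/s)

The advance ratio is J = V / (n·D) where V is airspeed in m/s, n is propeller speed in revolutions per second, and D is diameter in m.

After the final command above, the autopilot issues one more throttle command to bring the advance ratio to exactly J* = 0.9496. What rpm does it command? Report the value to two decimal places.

set_propeller: D = 0.423 m, P = 0.272 m (p = P/D = 0.643026); state ← (V=0, rpm=0)
throttle_to(6323): rpm ← 6323
set_airspeed(72.29): V ← 72.29 m/s
adjust_airspeed(-15.42): V ← 72.29 -15.42 = 56.87 m/s
final state: V = 56.87 m/s, rpm = 6323 → n = rpm/60 = 105.383333 rev/s
target J* = 0.9496; solve J* = V/(n·D) for n: n = V/(J*·D) = 56.87/(0.9496 × 0.423) = 141.580081 rev/s
rpm = 60·n = 8494.804830

rpm = 8494.80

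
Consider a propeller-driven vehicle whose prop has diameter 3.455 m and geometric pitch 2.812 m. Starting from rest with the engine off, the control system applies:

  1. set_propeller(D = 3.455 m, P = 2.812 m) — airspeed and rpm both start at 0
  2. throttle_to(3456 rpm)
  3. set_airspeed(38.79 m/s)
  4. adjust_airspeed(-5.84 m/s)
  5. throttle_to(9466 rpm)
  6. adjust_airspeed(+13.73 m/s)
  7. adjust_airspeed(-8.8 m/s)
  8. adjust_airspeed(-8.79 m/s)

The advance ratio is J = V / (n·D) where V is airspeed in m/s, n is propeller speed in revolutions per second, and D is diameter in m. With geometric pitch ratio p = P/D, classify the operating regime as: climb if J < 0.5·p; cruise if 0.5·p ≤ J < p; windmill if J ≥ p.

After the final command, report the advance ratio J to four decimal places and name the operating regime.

set_propeller: D = 3.455 m, P = 2.812 m (p = P/D = 0.813893); state ← (V=0, rpm=0)
throttle_to(3456): rpm ← 3456
set_airspeed(38.79): V ← 38.79 m/s
adjust_airspeed(-5.84): V ← 38.79 -5.84 = 32.95 m/s
throttle_to(9466): rpm ← 9466
adjust_airspeed(+13.73): V ← 32.95 +13.73 = 46.68 m/s
adjust_airspeed(-8.8): V ← 46.68 -8.8 = 37.88 m/s
adjust_airspeed(-8.79): V ← 37.88 -8.79 = 29.09 m/s
final state: V = 29.09 m/s, rpm = 9466 → n = rpm/60 = 157.766667 rev/s
J = V / (n·D) = 29.09 / (157.766667 × 3.455) = 0.053368
regime bands: climb J<0.4069 | cruise [0.4069, 0.8139) | windmill J≥0.8139
J = 0.0534 → climb

J = 0.0534, regime = climb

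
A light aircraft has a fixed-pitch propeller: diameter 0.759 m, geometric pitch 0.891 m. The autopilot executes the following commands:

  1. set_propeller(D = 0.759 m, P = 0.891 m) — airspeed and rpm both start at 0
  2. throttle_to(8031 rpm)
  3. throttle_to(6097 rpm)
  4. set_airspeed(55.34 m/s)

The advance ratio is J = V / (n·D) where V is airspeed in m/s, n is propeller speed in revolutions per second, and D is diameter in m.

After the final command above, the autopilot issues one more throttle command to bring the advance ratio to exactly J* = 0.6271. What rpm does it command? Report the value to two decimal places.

rpm = 6976.09

set_propeller: D = 0.759 m, P = 0.891 m (p = P/D = 1.173913); state ← (V=0, rpm=0)
throttle_to(8031): rpm ← 8031
throttle_to(6097): rpm ← 6097
set_airspeed(55.34): V ← 55.34 m/s
final state: V = 55.34 m/s, rpm = 6097 → n = rpm/60 = 101.616667 rev/s
target J* = 0.6271; solve J* = V/(n·D) for n: n = V/(J*·D) = 55.34/(0.6271 × 0.759) = 116.268101 rev/s
rpm = 60·n = 6976.086043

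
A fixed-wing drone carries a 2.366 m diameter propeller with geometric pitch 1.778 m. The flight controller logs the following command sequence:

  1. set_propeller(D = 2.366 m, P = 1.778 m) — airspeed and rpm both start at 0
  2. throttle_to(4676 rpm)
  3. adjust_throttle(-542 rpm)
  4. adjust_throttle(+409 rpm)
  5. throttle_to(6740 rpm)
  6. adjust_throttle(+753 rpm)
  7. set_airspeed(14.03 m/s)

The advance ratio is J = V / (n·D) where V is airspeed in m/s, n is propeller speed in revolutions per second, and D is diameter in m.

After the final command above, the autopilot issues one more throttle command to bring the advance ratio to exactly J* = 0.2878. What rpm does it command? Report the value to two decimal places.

set_propeller: D = 2.366 m, P = 1.778 m (p = P/D = 0.751479); state ← (V=0, rpm=0)
throttle_to(4676): rpm ← 4676
adjust_throttle(-542): rpm ← 4676 -542 = 4134
adjust_throttle(+409): rpm ← 4134 +409 = 4543
throttle_to(6740): rpm ← 6740
adjust_throttle(+753): rpm ← 6740 +753 = 7493
set_airspeed(14.03): V ← 14.03 m/s
final state: V = 14.03 m/s, rpm = 7493 → n = rpm/60 = 124.883333 rev/s
target J* = 0.2878; solve J* = V/(n·D) for n: n = V/(J*·D) = 14.03/(0.2878 × 2.366) = 20.604028 rev/s
rpm = 60·n = 1236.241708

rpm = 1236.24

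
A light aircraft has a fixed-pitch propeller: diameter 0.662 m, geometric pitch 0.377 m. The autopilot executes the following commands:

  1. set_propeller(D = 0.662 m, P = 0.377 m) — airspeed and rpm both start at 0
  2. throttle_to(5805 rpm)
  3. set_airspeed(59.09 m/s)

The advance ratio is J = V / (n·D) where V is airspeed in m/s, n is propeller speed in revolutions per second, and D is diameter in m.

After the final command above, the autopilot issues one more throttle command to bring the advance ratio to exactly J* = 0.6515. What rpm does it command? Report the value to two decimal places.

rpm = 8220.40

set_propeller: D = 0.662 m, P = 0.377 m (p = P/D = 0.569486); state ← (V=0, rpm=0)
throttle_to(5805): rpm ← 5805
set_airspeed(59.09): V ← 59.09 m/s
final state: V = 59.09 m/s, rpm = 5805 → n = rpm/60 = 96.750000 rev/s
target J* = 0.6515; solve J* = V/(n·D) for n: n = V/(J*·D) = 59.09/(0.6515 × 0.662) = 137.006629 rev/s
rpm = 60·n = 8220.397734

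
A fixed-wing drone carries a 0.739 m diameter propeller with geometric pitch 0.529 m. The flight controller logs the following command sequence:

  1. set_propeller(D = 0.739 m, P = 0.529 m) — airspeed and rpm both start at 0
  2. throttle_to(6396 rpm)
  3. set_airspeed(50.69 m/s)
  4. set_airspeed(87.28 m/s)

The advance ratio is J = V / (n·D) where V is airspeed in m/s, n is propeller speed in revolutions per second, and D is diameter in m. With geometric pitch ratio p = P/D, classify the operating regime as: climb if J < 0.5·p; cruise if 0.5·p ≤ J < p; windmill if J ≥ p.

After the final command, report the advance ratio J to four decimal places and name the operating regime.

J = 1.1079, regime = windmill

set_propeller: D = 0.739 m, P = 0.529 m (p = P/D = 0.715832); state ← (V=0, rpm=0)
throttle_to(6396): rpm ← 6396
set_airspeed(50.69): V ← 50.69 m/s
set_airspeed(87.28): V ← 87.28 m/s
final state: V = 87.28 m/s, rpm = 6396 → n = rpm/60 = 106.600000 rev/s
J = V / (n·D) = 87.28 / (106.600000 × 0.739) = 1.107932
regime bands: climb J<0.3579 | cruise [0.3579, 0.7158) | windmill J≥0.7158
J = 1.1079 → windmill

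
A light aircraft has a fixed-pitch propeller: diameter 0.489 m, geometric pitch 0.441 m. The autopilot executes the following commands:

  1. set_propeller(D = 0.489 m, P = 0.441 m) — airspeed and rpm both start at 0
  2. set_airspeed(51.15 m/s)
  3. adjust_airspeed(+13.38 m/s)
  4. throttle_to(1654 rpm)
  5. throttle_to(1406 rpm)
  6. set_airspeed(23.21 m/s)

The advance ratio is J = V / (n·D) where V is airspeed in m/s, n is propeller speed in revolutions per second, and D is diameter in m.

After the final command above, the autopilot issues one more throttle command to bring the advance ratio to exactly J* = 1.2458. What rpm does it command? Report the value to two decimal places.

rpm = 2285.96

set_propeller: D = 0.489 m, P = 0.441 m (p = P/D = 0.901840); state ← (V=0, rpm=0)
set_airspeed(51.15): V ← 51.15 m/s
adjust_airspeed(+13.38): V ← 51.15 +13.38 = 64.53 m/s
throttle_to(1654): rpm ← 1654
throttle_to(1406): rpm ← 1406
set_airspeed(23.21): V ← 23.21 m/s
final state: V = 23.21 m/s, rpm = 1406 → n = rpm/60 = 23.433333 rev/s
target J* = 1.2458; solve J* = V/(n·D) for n: n = V/(J*·D) = 23.21/(1.2458 × 0.489) = 38.099384 rev/s
rpm = 60·n = 2285.963044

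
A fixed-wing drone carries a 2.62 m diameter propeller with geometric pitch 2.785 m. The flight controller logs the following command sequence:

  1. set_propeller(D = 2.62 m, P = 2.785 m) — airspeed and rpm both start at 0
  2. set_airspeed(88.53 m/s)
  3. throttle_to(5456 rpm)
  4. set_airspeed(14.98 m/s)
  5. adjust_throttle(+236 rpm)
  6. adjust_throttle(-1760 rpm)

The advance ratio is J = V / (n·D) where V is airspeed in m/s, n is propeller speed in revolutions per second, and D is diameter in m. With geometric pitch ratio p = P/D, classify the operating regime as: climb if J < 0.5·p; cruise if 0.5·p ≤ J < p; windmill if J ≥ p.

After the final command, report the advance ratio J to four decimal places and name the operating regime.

J = 0.0872, regime = climb

set_propeller: D = 2.62 m, P = 2.785 m (p = P/D = 1.062977); state ← (V=0, rpm=0)
set_airspeed(88.53): V ← 88.53 m/s
throttle_to(5456): rpm ← 5456
set_airspeed(14.98): V ← 14.98 m/s
adjust_throttle(+236): rpm ← 5456 +236 = 5692
adjust_throttle(-1760): rpm ← 5692 -1760 = 3932
final state: V = 14.98 m/s, rpm = 3932 → n = rpm/60 = 65.533333 rev/s
J = V / (n·D) = 14.98 / (65.533333 × 2.62) = 0.087247
regime bands: climb J<0.5315 | cruise [0.5315, 1.0630) | windmill J≥1.0630
J = 0.0872 → climb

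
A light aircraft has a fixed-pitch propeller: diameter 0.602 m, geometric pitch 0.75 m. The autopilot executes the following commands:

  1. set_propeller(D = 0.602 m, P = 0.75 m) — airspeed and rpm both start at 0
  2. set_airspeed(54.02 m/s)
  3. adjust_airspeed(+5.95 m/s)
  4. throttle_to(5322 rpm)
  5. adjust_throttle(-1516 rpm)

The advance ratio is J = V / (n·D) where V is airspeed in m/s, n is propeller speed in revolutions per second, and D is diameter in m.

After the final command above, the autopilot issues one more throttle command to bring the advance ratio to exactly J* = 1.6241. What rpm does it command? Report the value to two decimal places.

rpm = 3680.24

set_propeller: D = 0.602 m, P = 0.75 m (p = P/D = 1.245847); state ← (V=0, rpm=0)
set_airspeed(54.02): V ← 54.02 m/s
adjust_airspeed(+5.95): V ← 54.02 +5.95 = 59.97 m/s
throttle_to(5322): rpm ← 5322
adjust_throttle(-1516): rpm ← 5322 -1516 = 3806
final state: V = 59.97 m/s, rpm = 3806 → n = rpm/60 = 63.433333 rev/s
target J* = 1.6241; solve J* = V/(n·D) for n: n = V/(J*·D) = 59.97/(1.6241 × 0.602) = 61.337319 rev/s
rpm = 60·n = 3680.239155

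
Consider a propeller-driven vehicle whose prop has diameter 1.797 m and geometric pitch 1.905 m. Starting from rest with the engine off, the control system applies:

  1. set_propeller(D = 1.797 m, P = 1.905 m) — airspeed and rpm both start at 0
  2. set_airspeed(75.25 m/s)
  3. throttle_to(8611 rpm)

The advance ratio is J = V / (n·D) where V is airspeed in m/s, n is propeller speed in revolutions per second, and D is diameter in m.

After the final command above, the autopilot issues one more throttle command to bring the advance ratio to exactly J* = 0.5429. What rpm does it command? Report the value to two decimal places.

rpm = 4627.96

set_propeller: D = 1.797 m, P = 1.905 m (p = P/D = 1.060100); state ← (V=0, rpm=0)
set_airspeed(75.25): V ← 75.25 m/s
throttle_to(8611): rpm ← 8611
final state: V = 75.25 m/s, rpm = 8611 → n = rpm/60 = 143.516667 rev/s
target J* = 0.5429; solve J* = V/(n·D) for n: n = V/(J*·D) = 75.25/(0.5429 × 1.797) = 77.132709 rev/s
rpm = 60·n = 4627.962549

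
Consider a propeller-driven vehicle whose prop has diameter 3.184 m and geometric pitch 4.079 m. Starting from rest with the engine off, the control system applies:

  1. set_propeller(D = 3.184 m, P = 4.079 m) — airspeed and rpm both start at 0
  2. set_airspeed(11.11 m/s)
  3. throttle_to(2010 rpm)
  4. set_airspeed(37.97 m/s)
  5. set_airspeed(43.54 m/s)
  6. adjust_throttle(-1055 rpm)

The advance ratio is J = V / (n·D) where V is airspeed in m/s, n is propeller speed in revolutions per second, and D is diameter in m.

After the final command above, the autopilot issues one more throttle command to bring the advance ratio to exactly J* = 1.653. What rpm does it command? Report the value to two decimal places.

set_propeller: D = 3.184 m, P = 4.079 m (p = P/D = 1.281093); state ← (V=0, rpm=0)
set_airspeed(11.11): V ← 11.11 m/s
throttle_to(2010): rpm ← 2010
set_airspeed(37.97): V ← 37.97 m/s
set_airspeed(43.54): V ← 43.54 m/s
adjust_throttle(-1055): rpm ← 2010 -1055 = 955
final state: V = 43.54 m/s, rpm = 955 → n = rpm/60 = 15.916667 rev/s
target J* = 1.653; solve J* = V/(n·D) for n: n = V/(J*·D) = 43.54/(1.653 × 3.184) = 8.272609 rev/s
rpm = 60·n = 496.356556

rpm = 496.36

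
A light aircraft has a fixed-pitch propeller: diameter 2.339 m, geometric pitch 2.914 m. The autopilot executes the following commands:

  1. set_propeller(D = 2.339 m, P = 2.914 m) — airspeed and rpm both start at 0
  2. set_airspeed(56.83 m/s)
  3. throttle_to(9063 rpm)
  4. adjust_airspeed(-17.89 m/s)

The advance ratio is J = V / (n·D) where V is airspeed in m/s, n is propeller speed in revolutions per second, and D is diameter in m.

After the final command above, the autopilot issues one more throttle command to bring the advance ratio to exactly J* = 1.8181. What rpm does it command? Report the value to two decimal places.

set_propeller: D = 2.339 m, P = 2.914 m (p = P/D = 1.245832); state ← (V=0, rpm=0)
set_airspeed(56.83): V ← 56.83 m/s
throttle_to(9063): rpm ← 9063
adjust_airspeed(-17.89): V ← 56.83 -17.89 = 38.94 m/s
final state: V = 38.94 m/s, rpm = 9063 → n = rpm/60 = 151.050000 rev/s
target J* = 1.8181; solve J* = V/(n·D) for n: n = V/(J*·D) = 38.94/(1.8181 × 2.339) = 9.156889 rev/s
rpm = 60·n = 549.413351

rpm = 549.41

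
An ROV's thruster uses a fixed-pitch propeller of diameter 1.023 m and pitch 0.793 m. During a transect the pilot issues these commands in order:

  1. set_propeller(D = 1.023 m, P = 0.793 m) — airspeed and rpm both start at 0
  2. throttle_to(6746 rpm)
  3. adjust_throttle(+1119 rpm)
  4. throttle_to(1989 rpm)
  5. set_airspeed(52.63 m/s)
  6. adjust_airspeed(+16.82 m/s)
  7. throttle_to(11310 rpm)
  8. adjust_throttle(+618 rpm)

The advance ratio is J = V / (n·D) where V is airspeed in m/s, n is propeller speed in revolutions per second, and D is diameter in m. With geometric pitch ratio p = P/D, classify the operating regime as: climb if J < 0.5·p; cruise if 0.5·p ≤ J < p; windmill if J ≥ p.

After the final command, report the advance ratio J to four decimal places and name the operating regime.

set_propeller: D = 1.023 m, P = 0.793 m (p = P/D = 0.775171); state ← (V=0, rpm=0)
throttle_to(6746): rpm ← 6746
adjust_throttle(+1119): rpm ← 6746 +1119 = 7865
throttle_to(1989): rpm ← 1989
set_airspeed(52.63): V ← 52.63 m/s
adjust_airspeed(+16.82): V ← 52.63 +16.82 = 69.45 m/s
throttle_to(11310): rpm ← 11310
adjust_throttle(+618): rpm ← 11310 +618 = 11928
final state: V = 69.45 m/s, rpm = 11928 → n = rpm/60 = 198.800000 rev/s
J = V / (n·D) = 69.45 / (198.800000 × 1.023) = 0.341492
regime bands: climb J<0.3876 | cruise [0.3876, 0.7752) | windmill J≥0.7752
J = 0.3415 → climb

J = 0.3415, regime = climb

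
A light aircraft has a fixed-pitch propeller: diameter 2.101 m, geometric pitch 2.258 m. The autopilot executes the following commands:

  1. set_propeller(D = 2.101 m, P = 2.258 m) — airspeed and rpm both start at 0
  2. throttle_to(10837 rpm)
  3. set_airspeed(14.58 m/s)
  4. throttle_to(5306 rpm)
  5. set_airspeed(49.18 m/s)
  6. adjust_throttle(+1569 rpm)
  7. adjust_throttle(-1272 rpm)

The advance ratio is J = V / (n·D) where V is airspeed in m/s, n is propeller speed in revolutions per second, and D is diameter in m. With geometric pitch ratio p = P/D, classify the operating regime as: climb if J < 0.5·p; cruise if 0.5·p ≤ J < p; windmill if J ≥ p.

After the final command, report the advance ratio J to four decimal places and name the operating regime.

J = 0.2507, regime = climb

set_propeller: D = 2.101 m, P = 2.258 m (p = P/D = 1.074726); state ← (V=0, rpm=0)
throttle_to(10837): rpm ← 10837
set_airspeed(14.58): V ← 14.58 m/s
throttle_to(5306): rpm ← 5306
set_airspeed(49.18): V ← 49.18 m/s
adjust_throttle(+1569): rpm ← 5306 +1569 = 6875
adjust_throttle(-1272): rpm ← 6875 -1272 = 5603
final state: V = 49.18 m/s, rpm = 5603 → n = rpm/60 = 93.383333 rev/s
J = V / (n·D) = 49.18 / (93.383333 × 2.101) = 0.250665
regime bands: climb J<0.5374 | cruise [0.5374, 1.0747) | windmill J≥1.0747
J = 0.2507 → climb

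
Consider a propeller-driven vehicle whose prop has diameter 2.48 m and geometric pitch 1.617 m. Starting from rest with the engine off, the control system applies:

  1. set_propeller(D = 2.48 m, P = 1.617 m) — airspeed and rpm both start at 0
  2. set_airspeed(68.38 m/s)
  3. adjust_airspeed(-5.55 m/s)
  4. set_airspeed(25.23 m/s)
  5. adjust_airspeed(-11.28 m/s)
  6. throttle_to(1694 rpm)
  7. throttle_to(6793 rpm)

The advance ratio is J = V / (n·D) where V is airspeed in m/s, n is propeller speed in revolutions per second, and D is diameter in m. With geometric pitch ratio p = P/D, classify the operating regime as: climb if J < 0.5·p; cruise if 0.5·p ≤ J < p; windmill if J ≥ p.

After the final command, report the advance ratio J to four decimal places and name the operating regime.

set_propeller: D = 2.48 m, P = 1.617 m (p = P/D = 0.652016); state ← (V=0, rpm=0)
set_airspeed(68.38): V ← 68.38 m/s
adjust_airspeed(-5.55): V ← 68.38 -5.55 = 62.83 m/s
set_airspeed(25.23): V ← 25.23 m/s
adjust_airspeed(-11.28): V ← 25.23 -11.28 = 13.95 m/s
throttle_to(1694): rpm ← 1694
throttle_to(6793): rpm ← 6793
final state: V = 13.95 m/s, rpm = 6793 → n = rpm/60 = 113.216667 rev/s
J = V / (n·D) = 13.95 / (113.216667 × 2.48) = 0.049683
regime bands: climb J<0.3260 | cruise [0.3260, 0.6520) | windmill J≥0.6520
J = 0.0497 → climb

J = 0.0497, regime = climb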